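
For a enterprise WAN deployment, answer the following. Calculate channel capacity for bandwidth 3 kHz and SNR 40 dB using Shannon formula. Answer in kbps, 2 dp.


Given: B = 3 kHz, SNR = 40 dB
SNR linear = 10^(40/10) = 10000
1 + SNR = 10001
log2(10001) = 13.2878566418
C = 3 * 1000 * 13.2878566418 = 39863.5699 bps
C = 39.863570 kbps -> 39.86 kbps (2 dp)

39.86


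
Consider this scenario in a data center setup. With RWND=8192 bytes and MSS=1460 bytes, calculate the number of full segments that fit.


Given: RWND = 8192 bytes, MSS = 1460 bytes
Full segments = floor(RWND / MSS)
Full segments = floor(8192 / 1460)
Full segments = floor(5.611) = 5

5


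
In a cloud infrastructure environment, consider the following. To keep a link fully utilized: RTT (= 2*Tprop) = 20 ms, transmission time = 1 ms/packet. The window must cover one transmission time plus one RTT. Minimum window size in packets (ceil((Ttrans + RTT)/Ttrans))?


Given: Ttrans = 1 ms, RTT = 20 ms (= 2 * Tprop, Tprop = 10 ms)
Time until first ACK returns = Ttrans + RTT = 1 + 20 = 21 ms
Need W * Ttrans >= Ttrans + RTT  ->  W >= (Ttrans + RTT) / Ttrans
(Ttrans + RTT) / Ttrans = 21 / 1 = 21
W_min = ceil(21) = 21

21


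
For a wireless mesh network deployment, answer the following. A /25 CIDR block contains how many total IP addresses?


Given: CIDR prefix /25
Host bits = 32 - 25 = 7
Total addresses = 2^7 = 128

128


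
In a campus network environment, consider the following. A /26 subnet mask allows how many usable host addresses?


Given: subnet mask /26
Host bits = 32 - 26 = 6
Total addresses = 2^6 = 64
Usable hosts = 64 - 2 (network + broadcast) = 62

62


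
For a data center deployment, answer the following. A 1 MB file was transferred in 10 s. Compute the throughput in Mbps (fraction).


Given: file = 1 MB, time = 10 s
File in Mb = 1 * 8 = 8 Mb
Throughput = 8 / 10 Mbps
Throughput = 4/5 Mbps

4/5


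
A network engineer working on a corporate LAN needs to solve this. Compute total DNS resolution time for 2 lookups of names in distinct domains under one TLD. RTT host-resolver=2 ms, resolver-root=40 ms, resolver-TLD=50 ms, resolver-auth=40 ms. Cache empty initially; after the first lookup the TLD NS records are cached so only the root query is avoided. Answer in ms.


Lookup 1 (cold cache): local + root + TLD + auth = 2 + 40 + 50 + 40 = 132 ms
Lookups 2..2 (TLD NS cached -> skip root; new domain -> still ask TLD and auth): local + TLD + auth = 2 + 50 + 40 = 92 ms each
Remaining 1 lookups: 1 * 92 = 92 ms
Total = 132 + 92 = 224 ms

224


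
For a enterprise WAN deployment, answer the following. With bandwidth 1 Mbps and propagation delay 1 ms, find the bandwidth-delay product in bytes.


Given: bandwidth = 1 Mbps, delay = 1 ms
BDP in bits = 1 * 10^6 * 1 / 1000
BDP in bits = 1000
BDP in bytes = 1000 / 8 = 125

125


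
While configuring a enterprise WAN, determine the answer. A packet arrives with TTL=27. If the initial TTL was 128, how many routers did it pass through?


Given: initial TTL = 128, received TTL = 27
Hops = initial TTL - received TTL
Hops = 128 - 27 = 101

101


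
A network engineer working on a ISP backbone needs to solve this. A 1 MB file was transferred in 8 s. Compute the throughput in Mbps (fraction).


Given: file = 1 MB, time = 8 s
File in Mb = 1 * 8 = 8 Mb
Throughput = 8 / 8 Mbps
Throughput = 1 Mbps

1


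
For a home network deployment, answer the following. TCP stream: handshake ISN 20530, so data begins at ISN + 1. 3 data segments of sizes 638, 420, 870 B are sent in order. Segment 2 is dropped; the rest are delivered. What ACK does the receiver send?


SYN uses sequence number 20530; first data byte = ISN + 1 = 20531.
Segment 1: SEQ = 20531, len = 638 B, covers [20531, 21168]
Segment 2: SEQ = 21169, len = 420 B, covers [21169, 21588] [LOST]
Segment 3: SEQ = 21589, len = 870 B, covers [21589, 22458]
In-order data received: bytes [20531, 21168] (segments 1..1).
Segment 2 missing -> gap begins at byte 21169; later segments buffered out of order.
Cumulative ACK = next expected in-order byte = 20531 + 638 = 21169

21169


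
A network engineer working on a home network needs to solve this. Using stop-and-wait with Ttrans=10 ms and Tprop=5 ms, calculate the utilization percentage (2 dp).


Given: Ttrans = 10 ms, Tprop = 5 ms
RTT = 2 * Tprop = 2 * 5 = 10 ms
U = Ttrans / (Ttrans + RTT)
U = 10 / (10 + 10)
U = 10 / 20 = 0.5
U% = 50.00%

50.00


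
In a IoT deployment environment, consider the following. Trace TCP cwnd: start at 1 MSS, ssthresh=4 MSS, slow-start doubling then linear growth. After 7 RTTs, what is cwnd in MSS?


RTT 0: cwnd = 1 MSS (initial)
RTT 1: cwnd = 2 MSS (slow start, doubled)
RTT 2: cwnd = 4 MSS (slow start, doubled)
RTT 3: cwnd = 5 MSS (congestion avoidance, +1)
RTT 4: cwnd = 6 MSS (congestion avoidance, +1)
RTT 5: cwnd = 7 MSS (congestion avoidance, +1)
RTT 6: cwnd = 8 MSS (congestion avoidance, +1)
RTT 7: cwnd = 9 MSS (congestion avoidance, +1)

9


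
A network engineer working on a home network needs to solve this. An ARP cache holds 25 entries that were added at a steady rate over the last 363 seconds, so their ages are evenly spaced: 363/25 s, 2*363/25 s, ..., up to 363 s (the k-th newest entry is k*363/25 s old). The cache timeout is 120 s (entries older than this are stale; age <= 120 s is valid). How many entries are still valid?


Ages are k * 363/25 s for k = 1..25 (spacing = 14.5200 s).
Entry k is valid iff k * 363/25 <= 120 iff k <= 25 * 120 / 363 = 8.2645
n_valid = floor(8.2645) = 8
(n_stale = 25 - 8 = 17)

8


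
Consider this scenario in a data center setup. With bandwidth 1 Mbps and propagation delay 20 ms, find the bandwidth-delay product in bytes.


Given: bandwidth = 1 Mbps, delay = 20 ms
BDP in bits = 1 * 10^6 * 20 / 1000
BDP in bits = 20000
BDP in bytes = 20000 / 8 = 2500

2500


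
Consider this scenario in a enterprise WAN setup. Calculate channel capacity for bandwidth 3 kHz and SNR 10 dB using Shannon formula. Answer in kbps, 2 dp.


Given: B = 3 kHz, SNR = 10 dB
SNR linear = 10^(10/10) = 10
1 + SNR = 11
log2(11) = 3.4594316186
C = 3 * 1000 * 3.4594316186 = 10378.2949 bps
C = 10.378295 kbps -> 10.38 kbps (2 dp)

10.38


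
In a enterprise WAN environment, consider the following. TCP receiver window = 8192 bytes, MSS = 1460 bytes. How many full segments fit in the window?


Given: RWND = 8192 bytes, MSS = 1460 bytes
Full segments = floor(RWND / MSS)
Full segments = floor(8192 / 1460)
Full segments = floor(5.611) = 5

5


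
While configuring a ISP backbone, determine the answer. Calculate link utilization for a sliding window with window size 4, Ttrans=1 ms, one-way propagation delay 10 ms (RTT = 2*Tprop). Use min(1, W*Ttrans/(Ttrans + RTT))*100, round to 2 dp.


Given: W = 4, Ttrans = 1 ms, RTT = 20 ms (= 2 * Tprop, Tprop = 10 ms)
Cycle time = Ttrans + RTT = 1 + 20 = 21 ms (first packet sent until its ACK returns)
W * Ttrans = 4 * 1 = 4 ms of sending per cycle
W * Ttrans / (Ttrans + RTT) = 4 / 21 = 0.190476
U = min(1, 0.190476) = 0.190476
U% = 19.05%

19.05


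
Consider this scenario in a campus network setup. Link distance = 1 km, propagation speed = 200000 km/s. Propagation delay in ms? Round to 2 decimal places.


Given: distance = 1 km, speed = 200000 km/s
Delay = distance / speed = 1 / 200000 seconds
Delay in ms = 1 * 1000 / 200000
Delay = 0.0050 ms
Rounded to 2 dp = 0.01 ms

0.01


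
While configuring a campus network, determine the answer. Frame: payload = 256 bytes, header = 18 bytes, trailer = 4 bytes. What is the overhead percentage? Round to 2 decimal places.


Given: payload = 256 B, header = 18 B, trailer = 4 B
Overhead bytes = header + trailer = 18 + 4 = 22
Total frame = payload + overhead = 256 + 22 = 278
Overhead % = 22 / 278 * 100 = 7.9137% -> 7.91% (2 dp)

7.91


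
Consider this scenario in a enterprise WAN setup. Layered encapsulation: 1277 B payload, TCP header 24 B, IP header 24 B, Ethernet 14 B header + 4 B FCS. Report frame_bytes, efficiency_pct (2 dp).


TCP segment = 1277 + 24 = 1301 B
IP packet = 1301 + 24 = 1325 B
Ethernet frame = 1325 + 14 + 4 = 1343 B
Efficiency = app / frame = 1277 / 1343 = 0.950856 = 95.0856% -> 95.09% (2 dp)

1343, 95.09


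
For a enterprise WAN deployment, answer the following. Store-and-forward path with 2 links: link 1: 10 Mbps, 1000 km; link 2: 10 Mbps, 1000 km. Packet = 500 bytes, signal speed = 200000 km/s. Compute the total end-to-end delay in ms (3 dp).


Packet = 500 bytes = 4000 bits. Store-and-forward: sum (t_trans + t_prop) per link.
Link 1: t_trans = 4000/(10*10^6) s = 0.4000 ms; t_prop = 1000/200000 s = 5.0000 ms; subtotal = 5.4000 ms
Link 2: t_trans = 4000/(10*10^6) s = 0.4000 ms; t_prop = 1000/200000 s = 5.0000 ms; subtotal = 5.4000 ms
End-to-end = 5.4000 + 5.4000 = 10.8000 ms -> 10.800 ms (3 dp)

10.800


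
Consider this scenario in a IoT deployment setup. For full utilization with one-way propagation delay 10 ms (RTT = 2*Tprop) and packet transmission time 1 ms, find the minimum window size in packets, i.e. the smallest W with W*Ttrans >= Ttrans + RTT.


Given: Ttrans = 1 ms, RTT = 20 ms (= 2 * Tprop, Tprop = 10 ms)
Time until first ACK returns = Ttrans + RTT = 1 + 20 = 21 ms
Need W * Ttrans >= Ttrans + RTT  ->  W >= (Ttrans + RTT) / Ttrans
(Ttrans + RTT) / Ttrans = 21 / 1 = 21
W_min = ceil(21) = 21

21


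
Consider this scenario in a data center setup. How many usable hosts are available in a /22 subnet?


Given: subnet mask /22
Host bits = 32 - 22 = 10
Total addresses = 2^10 = 1024
Usable hosts = 1024 - 2 (network + broadcast) = 1022

1022


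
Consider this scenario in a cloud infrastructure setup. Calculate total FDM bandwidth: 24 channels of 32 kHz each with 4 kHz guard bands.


Given: 24 channels, 32 kHz each, guard = 4 kHz
Channel bandwidth = 24 * 32 = 768 kHz
Guard bands = 23 gaps * 4 kHz = 92 kHz
Total = 768 + 92 = 860 kHz

860


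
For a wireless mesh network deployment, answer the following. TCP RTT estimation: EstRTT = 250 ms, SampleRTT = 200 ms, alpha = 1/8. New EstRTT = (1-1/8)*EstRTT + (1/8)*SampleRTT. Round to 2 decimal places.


Given: EstRTT = 250 ms, SampleRTT = 200 ms, alpha = 1/8
New EstRTT = (1 - alpha) * EstRTT + alpha * SampleRTT
(7/8) * 250 = 218.75
(1/8) * 200 = 25
New EstRTT = 218.75 + 25 = 243.75 ms -> 243.75 ms (2 dp)

243.75


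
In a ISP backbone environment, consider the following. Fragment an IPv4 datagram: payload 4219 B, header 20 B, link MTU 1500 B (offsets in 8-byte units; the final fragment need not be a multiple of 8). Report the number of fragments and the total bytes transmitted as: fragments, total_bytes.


Max data per non-final fragment = floor((MTU - header)/8)*8 = floor((1500 - 20)/8)*8 = floor(1480/8)*8 = 1480 B
Final fragment needs no 8-byte alignment: it can carry up to MTU - header = 1480 B
Non-final fragments needed = ceil((payload - 1480) / 1480) = ceil(2739/1480) = ceil(1.8507) = 2
Number of fragments = 2 + 1 = 3
Fragment sizes (data): 2 * 1480 B + 1259 B (last, 1259 <= 1480 OK)
Total bytes sent = payload + n_frags * header = 4219 + 3*20 = 4219 + 60 = 4279 B

3, 4279


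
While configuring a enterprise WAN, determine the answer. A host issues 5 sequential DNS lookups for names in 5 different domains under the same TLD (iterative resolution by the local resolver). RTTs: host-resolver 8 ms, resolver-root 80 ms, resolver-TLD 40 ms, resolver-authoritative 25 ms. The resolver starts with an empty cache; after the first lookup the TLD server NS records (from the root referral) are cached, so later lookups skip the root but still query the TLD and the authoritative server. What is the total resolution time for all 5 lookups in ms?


Lookup 1 (cold cache): local + root + TLD + auth = 8 + 80 + 40 + 25 = 153 ms
Lookups 2..5 (TLD NS cached -> skip root; new domain -> still ask TLD and auth): local + TLD + auth = 8 + 40 + 25 = 73 ms each
Remaining 4 lookups: 4 * 73 = 292 ms
Total = 153 + 292 = 445 ms

445


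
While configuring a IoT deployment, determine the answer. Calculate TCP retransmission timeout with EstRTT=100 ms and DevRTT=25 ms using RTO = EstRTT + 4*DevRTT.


Given: EstRTT = 100 ms, DevRTT = 25 ms
Timeout = EstRTT + 4 * DevRTT
4 * DevRTT = 4 * 25 = 100
Timeout = 100 + 100 = 200 ms

200


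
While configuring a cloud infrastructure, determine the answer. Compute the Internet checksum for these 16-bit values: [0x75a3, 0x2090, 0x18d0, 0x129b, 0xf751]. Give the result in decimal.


Given words: [0x75a3, 0x2090, 0x18d0, 0x129b, 0xf751]
Step 1: Sum all words
Raw sum = 30115 + 8336 + 6352 + 4763 + 63313 = 112879
Step 2: Fold carry: (47343 + 1) = 47344
One's complement = ~47344 & 0xFFFF = 18191

18191


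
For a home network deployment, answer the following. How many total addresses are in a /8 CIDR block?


Given: CIDR prefix /8
Host bits = 32 - 8 = 24
Total addresses = 2^24 = 16777216

16777216


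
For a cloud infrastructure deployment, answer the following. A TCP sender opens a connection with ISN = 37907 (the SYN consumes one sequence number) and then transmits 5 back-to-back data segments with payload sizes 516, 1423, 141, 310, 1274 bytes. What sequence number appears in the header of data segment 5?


The SYN occupies sequence number ISN = 37907, so the first data byte is ISN + 1 = 37908.
SEQ of data segment i = (ISN + 1) + sum of payload sizes of segments 1..i-1.
Segment 1: SEQ = 37908, payload = 516 bytes
Segment 2: SEQ = 38424, payload = 1423 bytes
Segment 3: SEQ = 39847, payload = 141 bytes
Segment 4: SEQ = 39988, payload = 310 bytes
Segment 5: SEQ = 40298, payload = 1274 bytes
SEQ of segment 5 = 37908 + 516 + 1423 + 141 + 310 = 40298

40298


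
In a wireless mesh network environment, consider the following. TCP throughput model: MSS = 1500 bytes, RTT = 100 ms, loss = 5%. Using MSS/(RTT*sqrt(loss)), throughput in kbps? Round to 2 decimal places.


Given: MSS = 1500 bytes, RTT = 100 ms, loss = 5%
RTT in seconds = 100 / 1000 = 0.1
Loss rate = 5% = 0.05
sqrt(loss) = sqrt(0.05) = 0.223606797750
Throughput (bytes/s) = 1500 / (0.1 * 0.223606797750) = 67082.0393
Throughput (kbps) = 67082.0393 * 8 / 1000 = 536.656315 -> 536.66 kbps (2 dp)

536.66


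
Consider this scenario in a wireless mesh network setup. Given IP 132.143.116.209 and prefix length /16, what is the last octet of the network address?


Given: IP = 132.143.116.209, prefix = /16
Subnet mask = 255.255.0.0
Last octet of IP: 209
Last octet of mask: 0
Network last octet = 209 AND 0 = 0

0


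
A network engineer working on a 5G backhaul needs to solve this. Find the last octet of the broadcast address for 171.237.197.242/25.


Given: IP = 171.237.197.242, prefix = /25
Host bits = 32 - 25 = 7
Network last octet = 242 AND mask = 128
Host part size = 2^7 - 1 = 127
Broadcast last octet = 128 OR 127 = 255

255


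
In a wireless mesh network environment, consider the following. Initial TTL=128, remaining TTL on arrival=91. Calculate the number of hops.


Given: initial TTL = 128, received TTL = 91
Hops = initial TTL - received TTL
Hops = 128 - 91 = 37

37


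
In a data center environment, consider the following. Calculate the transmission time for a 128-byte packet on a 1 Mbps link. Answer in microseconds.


Given: packet = 128 bytes, bandwidth = 1 Mbps
Packet in bits = 128 * 8 = 1024 bits
Bandwidth = 1 * 10^6 = 1000000 bps
Time = 1024 / 1000000 seconds
Time in us = 1024 * 10^6 / 1000000 = 1024

1024


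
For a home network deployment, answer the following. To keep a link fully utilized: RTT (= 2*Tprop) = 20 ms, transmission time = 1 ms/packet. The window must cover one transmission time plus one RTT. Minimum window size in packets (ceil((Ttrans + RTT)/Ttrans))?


Given: Ttrans = 1 ms, RTT = 20 ms (= 2 * Tprop, Tprop = 10 ms)
Time until first ACK returns = Ttrans + RTT = 1 + 20 = 21 ms
Need W * Ttrans >= Ttrans + RTT  ->  W >= (Ttrans + RTT) / Ttrans
(Ttrans + RTT) / Ttrans = 21 / 1 = 21
W_min = ceil(21) = 21

21


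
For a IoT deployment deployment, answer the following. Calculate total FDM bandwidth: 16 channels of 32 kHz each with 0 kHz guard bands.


Given: 16 channels, 32 kHz each, guard = 0 kHz
Channel bandwidth = 16 * 32 = 512 kHz
Guard bands = 15 gaps * 0 kHz = 0 kHz
Total = 512 + 0 = 512 kHz

512


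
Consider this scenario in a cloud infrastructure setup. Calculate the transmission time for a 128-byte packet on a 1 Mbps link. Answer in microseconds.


Given: packet = 128 bytes, bandwidth = 1 Mbps
Packet in bits = 128 * 8 = 1024 bits
Bandwidth = 1 * 10^6 = 1000000 bps
Time = 1024 / 1000000 seconds
Time in us = 1024 * 10^6 / 1000000 = 1024

1024


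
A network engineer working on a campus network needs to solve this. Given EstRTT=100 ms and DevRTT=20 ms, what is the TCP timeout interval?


Given: EstRTT = 100 ms, DevRTT = 20 ms
Timeout = EstRTT + 4 * DevRTT
4 * DevRTT = 4 * 20 = 80
Timeout = 100 + 80 = 180 ms

180


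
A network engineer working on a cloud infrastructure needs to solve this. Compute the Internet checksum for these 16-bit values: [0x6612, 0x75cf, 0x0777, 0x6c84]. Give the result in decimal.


Given words: [0x6612, 0x75cf, 0x0777, 0x6c84]
Step 1: Sum all words
Raw sum = 26130 + 30159 + 1911 + 27780 = 85980
Step 2: Fold carry: (20444 + 1) = 20445
One's complement = ~20445 & 0xFFFF = 45090

45090


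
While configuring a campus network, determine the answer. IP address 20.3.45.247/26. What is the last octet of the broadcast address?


Given: IP = 20.3.45.247, prefix = /26
Host bits = 32 - 26 = 6
Network last octet = 247 AND mask = 192
Host part size = 2^6 - 1 = 63
Broadcast last octet = 192 OR 63 = 255

255


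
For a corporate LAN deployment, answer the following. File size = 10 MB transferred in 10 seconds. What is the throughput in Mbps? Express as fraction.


Given: file = 10 MB, time = 10 s
File in Mb = 10 * 8 = 80 Mb
Throughput = 80 / 10 Mbps
Throughput = 8 Mbps

8


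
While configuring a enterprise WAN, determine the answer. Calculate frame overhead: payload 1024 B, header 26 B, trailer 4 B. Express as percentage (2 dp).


Given: payload = 1024 B, header = 26 B, trailer = 4 B
Overhead bytes = header + trailer = 26 + 4 = 30
Total frame = payload + overhead = 1024 + 30 = 1054
Overhead % = 30 / 1054 * 100 = 2.8463% -> 2.85% (2 dp)

2.85


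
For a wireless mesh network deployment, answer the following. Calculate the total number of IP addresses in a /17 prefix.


Given: CIDR prefix /17
Host bits = 32 - 17 = 15
Total addresses = 2^15 = 32768

32768


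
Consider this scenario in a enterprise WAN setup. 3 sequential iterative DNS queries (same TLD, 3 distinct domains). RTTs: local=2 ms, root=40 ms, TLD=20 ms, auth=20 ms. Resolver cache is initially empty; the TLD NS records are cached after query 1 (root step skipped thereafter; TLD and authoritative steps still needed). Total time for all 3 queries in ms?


Lookup 1 (cold cache): local + root + TLD + auth = 2 + 40 + 20 + 20 = 82 ms
Lookups 2..3 (TLD NS cached -> skip root; new domain -> still ask TLD and auth): local + TLD + auth = 2 + 20 + 20 = 42 ms each
Remaining 2 lookups: 2 * 42 = 84 ms
Total = 82 + 84 = 166 ms

166


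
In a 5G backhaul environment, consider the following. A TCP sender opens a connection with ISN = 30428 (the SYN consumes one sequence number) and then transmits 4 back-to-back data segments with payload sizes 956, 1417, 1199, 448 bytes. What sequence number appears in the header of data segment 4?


The SYN occupies sequence number ISN = 30428, so the first data byte is ISN + 1 = 30429.
SEQ of data segment i = (ISN + 1) + sum of payload sizes of segments 1..i-1.
Segment 1: SEQ = 30429, payload = 956 bytes
Segment 2: SEQ = 31385, payload = 1417 bytes
Segment 3: SEQ = 32802, payload = 1199 bytes
Segment 4: SEQ = 34001, payload = 448 bytes
SEQ of segment 4 = 30429 + 956 + 1417 + 1199 = 34001

34001


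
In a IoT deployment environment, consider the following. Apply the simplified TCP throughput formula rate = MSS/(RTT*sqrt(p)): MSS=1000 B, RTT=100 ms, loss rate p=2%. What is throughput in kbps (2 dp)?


Given: MSS = 1000 bytes, RTT = 100 ms, loss = 2%
RTT in seconds = 100 / 1000 = 0.1
Loss rate = 2% = 0.02
sqrt(loss) = sqrt(0.02) = 0.141421356237
Throughput (bytes/s) = 1000 / (0.1 * 0.141421356237) = 70710.6781
Throughput (kbps) = 70710.6781 * 8 / 1000 = 565.685425 -> 565.69 kbps (2 dp)

565.69


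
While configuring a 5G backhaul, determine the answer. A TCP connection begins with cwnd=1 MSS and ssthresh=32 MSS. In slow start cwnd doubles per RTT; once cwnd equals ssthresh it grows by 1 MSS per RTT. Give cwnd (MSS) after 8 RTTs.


RTT 0: cwnd = 1 MSS (initial)
RTT 1: cwnd = 2 MSS (slow start, doubled)
RTT 2: cwnd = 4 MSS (slow start, doubled)
RTT 3: cwnd = 8 MSS (slow start, doubled)
RTT 4: cwnd = 16 MSS (slow start, doubled)
RTT 5: cwnd = 32 MSS (slow start, doubled)
RTT 6: cwnd = 33 MSS (congestion avoidance, +1)
RTT 7: cwnd = 34 MSS (congestion avoidance, +1)
RTT 8: cwnd = 35 MSS (congestion avoidance, +1)

35


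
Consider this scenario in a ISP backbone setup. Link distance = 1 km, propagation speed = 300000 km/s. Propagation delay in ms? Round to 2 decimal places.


Given: distance = 1 km, speed = 300000 km/s
Delay = distance / speed = 1 / 300000 seconds
Delay in ms = 1 * 1000 / 300000
Delay = 0.0033 ms
Rounded to 2 dp = 0.00 ms

0.00


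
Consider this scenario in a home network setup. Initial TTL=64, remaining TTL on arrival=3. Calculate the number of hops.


Given: initial TTL = 64, received TTL = 3
Hops = initial TTL - received TTL
Hops = 64 - 3 = 61

61


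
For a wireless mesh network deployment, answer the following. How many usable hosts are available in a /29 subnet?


Given: subnet mask /29
Host bits = 32 - 29 = 3
Total addresses = 2^3 = 8
Usable hosts = 8 - 2 (network + broadcast) = 6

6


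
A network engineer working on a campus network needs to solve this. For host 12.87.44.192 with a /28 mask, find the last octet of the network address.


Given: IP = 12.87.44.192, prefix = /28
Subnet mask = 255.255.255.240
Last octet of IP: 192
Last octet of mask: 240
Network last octet = 192 AND 240 = 192

192


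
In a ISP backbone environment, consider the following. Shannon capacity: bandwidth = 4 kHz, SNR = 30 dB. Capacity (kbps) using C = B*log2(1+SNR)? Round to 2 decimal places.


Given: B = 4 kHz, SNR = 30 dB
SNR linear = 10^(30/10) = 1000
1 + SNR = 1001
log2(1001) = 9.9672262588
C = 4 * 1000 * 9.9672262588 = 39868.9050 bps
C = 39.868905 kbps -> 39.87 kbps (2 dp)

39.87


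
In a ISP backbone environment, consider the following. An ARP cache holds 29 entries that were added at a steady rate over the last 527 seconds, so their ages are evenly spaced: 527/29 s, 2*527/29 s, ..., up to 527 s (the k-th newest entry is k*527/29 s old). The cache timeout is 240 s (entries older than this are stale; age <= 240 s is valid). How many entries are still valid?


Ages are k * 527/29 s for k = 1..29 (spacing = 18.1724 s).
Entry k is valid iff k * 527/29 <= 240 iff k <= 29 * 240 / 527 = 13.2068
n_valid = floor(13.2068) = 13
(n_stale = 29 - 13 = 16)

13


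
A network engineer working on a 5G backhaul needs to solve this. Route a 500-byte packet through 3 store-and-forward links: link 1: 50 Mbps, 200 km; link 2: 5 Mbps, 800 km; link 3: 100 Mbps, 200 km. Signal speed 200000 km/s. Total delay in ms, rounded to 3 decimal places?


Packet = 500 bytes = 4000 bits. Store-and-forward: sum (t_trans + t_prop) per link.
Link 1: t_trans = 4000/(50*10^6) s = 0.0800 ms; t_prop = 200/200000 s = 1.0000 ms; subtotal = 1.0800 ms
Link 2: t_trans = 4000/(5*10^6) s = 0.8000 ms; t_prop = 800/200000 s = 4.0000 ms; subtotal = 4.8000 ms
Link 3: t_trans = 4000/(100*10^6) s = 0.0400 ms; t_prop = 200/200000 s = 1.0000 ms; subtotal = 1.0400 ms
End-to-end = 1.0800 + 4.8000 + 1.0400 = 6.9200 ms -> 6.920 ms (3 dp)

6.920


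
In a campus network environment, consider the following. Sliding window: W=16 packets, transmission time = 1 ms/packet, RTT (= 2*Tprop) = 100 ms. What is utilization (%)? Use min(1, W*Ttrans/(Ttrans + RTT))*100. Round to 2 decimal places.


Given: W = 16, Ttrans = 1 ms, RTT = 100 ms (= 2 * Tprop, Tprop = 50 ms)
Cycle time = Ttrans + RTT = 1 + 100 = 101 ms (first packet sent until its ACK returns)
W * Ttrans = 16 * 1 = 16 ms of sending per cycle
W * Ttrans / (Ttrans + RTT) = 16 / 101 = 0.158416
U = min(1, 0.158416) = 0.158416
U% = 15.84%

15.84


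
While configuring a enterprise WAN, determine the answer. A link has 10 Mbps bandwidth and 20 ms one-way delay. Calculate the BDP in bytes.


Given: bandwidth = 10 Mbps, delay = 20 ms
BDP in bits = 10 * 10^6 * 20 / 1000
BDP in bits = 200000
BDP in bytes = 200000 / 8 = 25000

25000


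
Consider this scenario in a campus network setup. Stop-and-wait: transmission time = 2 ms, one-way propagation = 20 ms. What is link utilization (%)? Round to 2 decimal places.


Given: Ttrans = 2 ms, Tprop = 20 ms
RTT = 2 * Tprop = 2 * 20 = 40 ms
U = Ttrans / (Ttrans + RTT)
U = 2 / (2 + 40)
U = 2 / 42 = 0.047619
U% = 4.76%

4.76


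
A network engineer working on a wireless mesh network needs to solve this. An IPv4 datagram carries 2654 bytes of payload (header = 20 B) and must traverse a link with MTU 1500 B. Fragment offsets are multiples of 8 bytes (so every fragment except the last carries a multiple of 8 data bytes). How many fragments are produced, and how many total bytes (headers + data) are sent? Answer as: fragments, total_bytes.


Max data per non-final fragment = floor((MTU - header)/8)*8 = floor((1500 - 20)/8)*8 = floor(1480/8)*8 = 1480 B
Final fragment needs no 8-byte alignment: it can carry up to MTU - header = 1480 B
Non-final fragments needed = ceil((payload - 1480) / 1480) = ceil(1174/1480) = ceil(0.7932) = 1
Number of fragments = 1 + 1 = 2
Fragment sizes (data): 1 * 1480 B + 1174 B (last, 1174 <= 1480 OK)
Total bytes sent = payload + n_frags * header = 2654 + 2*20 = 2654 + 40 = 2694 B

2, 2694


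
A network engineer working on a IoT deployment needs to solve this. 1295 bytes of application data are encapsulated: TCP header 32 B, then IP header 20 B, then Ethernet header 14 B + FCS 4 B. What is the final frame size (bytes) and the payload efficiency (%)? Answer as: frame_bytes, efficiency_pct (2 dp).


TCP segment = 1295 + 32 = 1327 B
IP packet = 1327 + 20 = 1347 B
Ethernet frame = 1347 + 14 + 4 = 1365 B
Efficiency = app / frame = 1295 / 1365 = 0.948718 = 94.8718% -> 94.87% (2 dp)

1365, 94.87


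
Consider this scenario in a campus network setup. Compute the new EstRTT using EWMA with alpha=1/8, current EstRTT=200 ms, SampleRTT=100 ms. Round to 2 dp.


Given: EstRTT = 200 ms, SampleRTT = 100 ms, alpha = 1/8
New EstRTT = (1 - alpha) * EstRTT + alpha * SampleRTT
(7/8) * 200 = 175
(1/8) * 100 = 12.5
New EstRTT = 175 + 12.5 = 187.5 ms -> 187.50 ms (2 dp)

187.50


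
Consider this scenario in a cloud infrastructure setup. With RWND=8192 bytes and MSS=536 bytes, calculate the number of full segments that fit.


Given: RWND = 8192 bytes, MSS = 536 bytes
Full segments = floor(RWND / MSS)
Full segments = floor(8192 / 536)
Full segments = floor(15.2836) = 15

15


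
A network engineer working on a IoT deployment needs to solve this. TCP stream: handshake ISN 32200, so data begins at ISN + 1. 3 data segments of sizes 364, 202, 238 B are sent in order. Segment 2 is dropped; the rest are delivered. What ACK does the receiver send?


SYN uses sequence number 32200; first data byte = ISN + 1 = 32201.
Segment 1: SEQ = 32201, len = 364 B, covers [32201, 32564]
Segment 2: SEQ = 32565, len = 202 B, covers [32565, 32766] [LOST]
Segment 3: SEQ = 32767, len = 238 B, covers [32767, 33004]
In-order data received: bytes [32201, 32564] (segments 1..1).
Segment 2 missing -> gap begins at byte 32565; later segments buffered out of order.
Cumulative ACK = next expected in-order byte = 32201 + 364 = 32565

32565


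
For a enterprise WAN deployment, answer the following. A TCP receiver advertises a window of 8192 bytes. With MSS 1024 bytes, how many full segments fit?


Given: RWND = 8192 bytes, MSS = 1024 bytes
Full segments = floor(RWND / MSS)
Full segments = floor(8192 / 1024)
Full segments = floor(8.0) = 8

8


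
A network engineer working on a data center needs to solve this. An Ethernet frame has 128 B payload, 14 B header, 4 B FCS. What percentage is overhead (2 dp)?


Given: payload = 128 B, header = 14 B, trailer = 4 B
Overhead bytes = header + trailer = 14 + 4 = 18
Total frame = payload + overhead = 128 + 18 = 146
Overhead % = 18 / 146 * 100 = 12.3288% -> 12.33% (2 dp)

12.33


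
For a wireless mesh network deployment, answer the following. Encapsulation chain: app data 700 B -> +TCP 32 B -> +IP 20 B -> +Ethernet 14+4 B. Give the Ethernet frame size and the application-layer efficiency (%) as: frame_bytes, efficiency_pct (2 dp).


TCP segment = 700 + 32 = 732 B
IP packet = 732 + 20 = 752 B
Ethernet frame = 752 + 14 + 4 = 770 B
Efficiency = app / frame = 700 / 770 = 0.909091 = 90.9091% -> 90.91% (2 dp)

770, 90.91


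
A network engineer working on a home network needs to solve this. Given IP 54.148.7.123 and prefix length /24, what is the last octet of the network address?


Given: IP = 54.148.7.123, prefix = /24
Subnet mask = 255.255.255.0
Last octet of IP: 123
Last octet of mask: 0
Network last octet = 123 AND 0 = 0

0


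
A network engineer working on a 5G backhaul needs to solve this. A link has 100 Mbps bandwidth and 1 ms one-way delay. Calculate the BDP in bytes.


Given: bandwidth = 100 Mbps, delay = 1 ms
BDP in bits = 100 * 10^6 * 1 / 1000
BDP in bits = 100000
BDP in bytes = 100000 / 8 = 12500

12500


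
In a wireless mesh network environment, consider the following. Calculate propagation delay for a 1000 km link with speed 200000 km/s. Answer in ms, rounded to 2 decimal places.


Given: distance = 1000 km, speed = 200000 km/s
Delay = distance / speed = 1000 / 200000 seconds
Delay in ms = 1000 * 1000 / 200000
Delay = 5.0000 ms
Rounded to 2 dp = 5.00 ms

5.00


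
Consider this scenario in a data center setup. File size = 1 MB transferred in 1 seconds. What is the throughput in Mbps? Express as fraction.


Given: file = 1 MB, time = 1 s
File in Mb = 1 * 8 = 8 Mb
Throughput = 8 / 1 Mbps
Throughput = 8 Mbps

8


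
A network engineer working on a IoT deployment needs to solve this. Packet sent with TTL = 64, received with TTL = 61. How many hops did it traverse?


Given: initial TTL = 64, received TTL = 61
Hops = initial TTL - received TTL
Hops = 64 - 61 = 3

3


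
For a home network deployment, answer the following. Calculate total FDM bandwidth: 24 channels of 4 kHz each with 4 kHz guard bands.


Given: 24 channels, 4 kHz each, guard = 4 kHz
Channel bandwidth = 24 * 4 = 96 kHz
Guard bands = 23 gaps * 4 kHz = 92 kHz
Total = 96 + 92 = 188 kHz

188


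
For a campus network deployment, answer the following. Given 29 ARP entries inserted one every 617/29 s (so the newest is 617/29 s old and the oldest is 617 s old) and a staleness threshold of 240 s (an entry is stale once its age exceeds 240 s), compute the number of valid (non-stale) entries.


Ages are k * 617/29 s for k = 1..29 (spacing = 21.2759 s).
Entry k is valid iff k * 617/29 <= 240 iff k <= 29 * 240 / 617 = 11.2804
n_valid = floor(11.2804) = 11
(n_stale = 29 - 11 = 18)

11


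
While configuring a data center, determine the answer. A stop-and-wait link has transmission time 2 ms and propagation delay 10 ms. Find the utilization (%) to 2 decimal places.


Given: Ttrans = 2 ms, Tprop = 10 ms
RTT = 2 * Tprop = 2 * 10 = 20 ms
U = Ttrans / (Ttrans + RTT)
U = 2 / (2 + 20)
U = 2 / 22 = 0.090909
U% = 9.09%

9.09


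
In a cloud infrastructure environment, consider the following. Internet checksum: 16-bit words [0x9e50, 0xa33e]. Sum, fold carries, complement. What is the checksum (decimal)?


Given words: [0x9e50, 0xa33e]
Step 1: Sum all words
Raw sum = 40528 + 41790 = 82318
Step 2: Fold carry: (16782 + 1) = 16783
One's complement = ~16783 & 0xFFFF = 48752

48752


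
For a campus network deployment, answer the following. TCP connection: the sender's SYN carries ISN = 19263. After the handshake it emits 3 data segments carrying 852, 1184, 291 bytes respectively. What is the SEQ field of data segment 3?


The SYN occupies sequence number ISN = 19263, so the first data byte is ISN + 1 = 19264.
SEQ of data segment i = (ISN + 1) + sum of payload sizes of segments 1..i-1.
Segment 1: SEQ = 19264, payload = 852 bytes
Segment 2: SEQ = 20116, payload = 1184 bytes
Segment 3: SEQ = 21300, payload = 291 bytes
SEQ of segment 3 = 19264 + 852 + 1184 = 21300

21300


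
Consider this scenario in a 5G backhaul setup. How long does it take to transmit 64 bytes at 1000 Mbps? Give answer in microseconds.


Given: packet = 64 bytes, bandwidth = 1000 Mbps
Packet in bits = 64 * 8 = 512 bits
Bandwidth = 1000 * 10^6 = 1000000000 bps
Time = 512 / 1000000000 seconds
Time in us = 512 * 10^6 / 1000000000 = 0.512

0.512


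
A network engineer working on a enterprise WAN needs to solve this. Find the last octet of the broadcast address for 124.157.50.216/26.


Given: IP = 124.157.50.216, prefix = /26
Host bits = 32 - 26 = 6
Network last octet = 216 AND mask = 192
Host part size = 2^6 - 1 = 63
Broadcast last octet = 192 OR 63 = 255

255


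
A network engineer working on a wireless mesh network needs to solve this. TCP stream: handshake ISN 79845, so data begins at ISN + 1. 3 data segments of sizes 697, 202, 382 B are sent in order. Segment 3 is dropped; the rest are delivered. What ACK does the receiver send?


SYN uses sequence number 79845; first data byte = ISN + 1 = 79846.
Segment 1: SEQ = 79846, len = 697 B, covers [79846, 80542]
Segment 2: SEQ = 80543, len = 202 B, covers [80543, 80744]
Segment 3: SEQ = 80745, len = 382 B, covers [80745, 81126] [LOST]
In-order data received: bytes [79846, 80744] (segments 1..2).
Segment 3 missing -> gap begins at byte 80745.
Cumulative ACK = next expected in-order byte = 79846 + 697 + 202 = 80745

80745


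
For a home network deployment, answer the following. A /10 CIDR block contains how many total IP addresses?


Given: CIDR prefix /10
Host bits = 32 - 10 = 22
Total addresses = 2^22 = 4194304

4194304


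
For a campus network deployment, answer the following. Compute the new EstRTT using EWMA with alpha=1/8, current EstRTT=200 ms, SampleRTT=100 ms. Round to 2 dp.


Given: EstRTT = 200 ms, SampleRTT = 100 ms, alpha = 1/8
New EstRTT = (1 - alpha) * EstRTT + alpha * SampleRTT
(7/8) * 200 = 175
(1/8) * 100 = 12.5
New EstRTT = 175 + 12.5 = 187.5 ms -> 187.50 ms (2 dp)

187.50


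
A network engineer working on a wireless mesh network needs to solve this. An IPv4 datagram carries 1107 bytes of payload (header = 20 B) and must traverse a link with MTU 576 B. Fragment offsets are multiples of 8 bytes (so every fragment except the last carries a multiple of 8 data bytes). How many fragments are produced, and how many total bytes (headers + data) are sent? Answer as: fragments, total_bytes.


Max data per non-final fragment = floor((MTU - header)/8)*8 = floor((576 - 20)/8)*8 = floor(556/8)*8 = 552 B
Final fragment needs no 8-byte alignment: it can carry up to MTU - header = 556 B
Non-final fragments needed = ceil((payload - 556) / 552) = ceil(551/552) = ceil(0.9982) = 1
Number of fragments = 1 + 1 = 2
Fragment sizes (data): 1 * 552 B + 555 B (last, 555 <= 556 OK)
Total bytes sent = payload + n_frags * header = 1107 + 2*20 = 1107 + 40 = 1147 B

2, 1147


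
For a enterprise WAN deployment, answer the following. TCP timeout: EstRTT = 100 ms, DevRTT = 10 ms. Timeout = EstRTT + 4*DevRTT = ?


Given: EstRTT = 100 ms, DevRTT = 10 ms
Timeout = EstRTT + 4 * DevRTT
4 * DevRTT = 4 * 10 = 40
Timeout = 100 + 40 = 140 ms

140


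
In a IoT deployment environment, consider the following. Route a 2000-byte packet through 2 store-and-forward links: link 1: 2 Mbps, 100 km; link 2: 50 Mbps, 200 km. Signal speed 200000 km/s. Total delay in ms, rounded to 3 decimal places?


Packet = 2000 bytes = 16000 bits. Store-and-forward: sum (t_trans + t_prop) per link.
Link 1: t_trans = 16000/(2*10^6) s = 8.0000 ms; t_prop = 100/200000 s = 0.5000 ms; subtotal = 8.5000 ms
Link 2: t_trans = 16000/(50*10^6) s = 0.3200 ms; t_prop = 200/200000 s = 1.0000 ms; subtotal = 1.3200 ms
End-to-end = 8.5000 + 1.3200 = 9.8200 ms -> 9.820 ms (3 dp)

9.820


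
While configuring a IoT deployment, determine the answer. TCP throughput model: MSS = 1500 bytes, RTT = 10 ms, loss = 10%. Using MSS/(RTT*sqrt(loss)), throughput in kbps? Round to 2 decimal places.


Given: MSS = 1500 bytes, RTT = 10 ms, loss = 10%
RTT in seconds = 10 / 1000 = 0.01
Loss rate = 10% = 0.1
sqrt(loss) = sqrt(0.1) = 0.316227766017
Throughput (bytes/s) = 1500 / (0.01 * 0.316227766017) = 474341.6490
Throughput (kbps) = 474341.6490 * 8 / 1000 = 3794.733192 -> 3794.73 kbps (2 dp)

3794.73


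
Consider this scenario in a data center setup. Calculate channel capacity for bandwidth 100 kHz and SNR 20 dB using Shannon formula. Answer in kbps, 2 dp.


Given: B = 100 kHz, SNR = 20 dB
SNR linear = 10^(20/10) = 100
1 + SNR = 101
log2(101) = 6.6582114828
C = 100 * 1000 * 6.6582114828 = 665821.1483 bps
C = 665.821148 kbps -> 665.82 kbps (2 dp)

665.82


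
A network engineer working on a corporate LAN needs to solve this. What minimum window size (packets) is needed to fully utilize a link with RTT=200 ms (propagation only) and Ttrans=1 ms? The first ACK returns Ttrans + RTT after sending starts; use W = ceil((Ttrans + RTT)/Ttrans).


Given: Ttrans = 1 ms, RTT = 200 ms (= 2 * Tprop, Tprop = 100 ms)
Time until first ACK returns = Ttrans + RTT = 1 + 200 = 201 ms
Need W * Ttrans >= Ttrans + RTT  ->  W >= (Ttrans + RTT) / Ttrans
(Ttrans + RTT) / Ttrans = 201 / 1 = 201
W_min = ceil(201) = 201

201


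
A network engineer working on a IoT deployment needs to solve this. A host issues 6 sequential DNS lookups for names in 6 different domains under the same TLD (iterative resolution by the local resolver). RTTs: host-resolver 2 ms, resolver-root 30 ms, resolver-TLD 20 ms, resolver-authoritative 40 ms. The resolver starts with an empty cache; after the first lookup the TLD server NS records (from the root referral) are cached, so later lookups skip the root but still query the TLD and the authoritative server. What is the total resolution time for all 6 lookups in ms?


Lookup 1 (cold cache): local + root + TLD + auth = 2 + 30 + 20 + 40 = 92 ms
Lookups 2..6 (TLD NS cached -> skip root; new domain -> still ask TLD and auth): local + TLD + auth = 2 + 20 + 40 = 62 ms each
Remaining 5 lookups: 5 * 62 = 310 ms
Total = 92 + 310 = 402 ms

402


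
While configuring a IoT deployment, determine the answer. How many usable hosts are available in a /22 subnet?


Given: subnet mask /22
Host bits = 32 - 22 = 10
Total addresses = 2^10 = 1024
Usable hosts = 1024 - 2 (network + broadcast) = 1022

1022


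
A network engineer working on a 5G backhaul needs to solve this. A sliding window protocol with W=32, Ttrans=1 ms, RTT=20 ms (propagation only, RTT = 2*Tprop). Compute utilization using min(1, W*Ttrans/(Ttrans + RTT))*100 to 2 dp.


Given: W = 32, Ttrans = 1 ms, RTT = 20 ms (= 2 * Tprop, Tprop = 10 ms)
Cycle time = Ttrans + RTT = 1 + 20 = 21 ms (first packet sent until its ACK returns)
W * Ttrans = 32 * 1 = 32 ms of sending per cycle
W * Ttrans / (Ttrans + RTT) = 32 / 21 = 1.523810
U = min(1, 1.523810) = 1.000000
U% = 100.00%

100.00


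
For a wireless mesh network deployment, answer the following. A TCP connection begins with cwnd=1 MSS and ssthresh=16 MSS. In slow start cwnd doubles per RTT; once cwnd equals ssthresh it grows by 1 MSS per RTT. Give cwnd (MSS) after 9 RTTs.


RTT 0: cwnd = 1 MSS (initial)
RTT 1: cwnd = 2 MSS (slow start, doubled)
RTT 2: cwnd = 4 MSS (slow start, doubled)
RTT 3: cwnd = 8 MSS (slow start, doubled)
RTT 4: cwnd = 16 MSS (slow start, doubled)
RTT 5: cwnd = 17 MSS (congestion avoidance, +1)
RTT 6: cwnd = 18 MSS (congestion avoidance, +1)
RTT 7: cwnd = 19 MSS (congestion avoidance, +1)
RTT 8: cwnd = 20 MSS (congestion avoidance, +1)
RTT 9: cwnd = 21 MSS (congestion avoidance, +1)

21
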